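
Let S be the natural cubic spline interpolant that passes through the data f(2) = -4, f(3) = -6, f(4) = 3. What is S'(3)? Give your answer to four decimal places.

Let M_i = S''(x_i). Step sizes h_i = 1, 1; slopes of the chords Δ_i = (y_(i+1) - y_i)/h_i = -2, 9.
  1·M_0 + 4·M_1 + 1·M_2 = 6(Δ_1 - Δ_0) = 66
Natural end conditions: M_0 = M_2 = 0.
Solving: M_0 = 0, M_1 = 33/2, M_2 = 0.
On [3, 4], S'(x) = b_1 + 2c_1·(x - 3) + 3d_1·(x - 3)² with b_1 = Δ_1 - h_1(2M_1 + M_2)/6 = 7/2, c_1 = M_1/2 = 33/4, d_1 = (M_2 - M_1)/(6h_1) = -11/4. So S'(3) = 7/2.

3.5000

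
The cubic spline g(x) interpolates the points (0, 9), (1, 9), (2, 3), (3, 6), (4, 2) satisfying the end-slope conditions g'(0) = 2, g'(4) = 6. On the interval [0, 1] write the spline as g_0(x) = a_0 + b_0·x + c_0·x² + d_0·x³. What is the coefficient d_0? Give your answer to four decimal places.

-2.8750

Put M_i = g'' at the i-th knot. Here h = (1, 1, 1, 1) and Δ = (0, -6, 3, -4), so the interior equations h_(i-1)·M_(i-1) + 2(h_(i-1)+h_i)·M_i + h_i·M_(i+1) = 6(Δ_i − Δ_(i-1)) read
  1·M_0 + 4·M_1 + 1·M_2 = 6(Δ_1 - Δ_0) = -36
  1·M_1 + 4·M_2 + 1·M_3 = 6(Δ_2 - Δ_1) = 54
  1·M_2 + 4·M_3 + 1·M_4 = 6(Δ_3 - Δ_2) = -42
Clamped end conditions give two more equations: 2h_0·M_0 + h_0·M_1 = 6(Δ_0 - g'(0)) = -12 and h_3·M_3 + 2h_3·M_4 = 6(g'(4) - Δ_3) = 60.
Solving: M_0 = 7/4, M_1 = -31/2, M_2 = 97/4, M_3 = -55/2, M_4 = 175/4.
On [0, 1], with g_0(x) = a_0 + b_0·x + c_0·x² + d_0·x³: c_0 = M_0/2 = 7/8, d_0 = (M_1 - M_0)/(6h_0) = -23/8, b_0 = Δ_0 - h_0(2M_0 + M_1)/6 = 2.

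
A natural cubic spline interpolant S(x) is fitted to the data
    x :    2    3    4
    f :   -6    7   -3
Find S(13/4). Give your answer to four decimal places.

6.3867

Write M_i for S''(x_i). With h_i = 1, 1 and divided differences Δ_i = 13, -10, the continuity of S' gives the tridiagonal system
  1·M_0 + 4·M_1 + 1·M_2 = 6(Δ_1 - Δ_0) = -138
Natural end conditions: M_0 = M_2 = 0.
Forward elimination and back-substitution give M_0 = 0, M_1 = -69/2, M_2 = 0.
On [3, 4], S(x) = 7 + 3/2·(x - 3) - 69/4·(x - 3)² + 23/4·(x - 3)³.
With (x - 3) = 1/4: S(13/4) = 1635/256.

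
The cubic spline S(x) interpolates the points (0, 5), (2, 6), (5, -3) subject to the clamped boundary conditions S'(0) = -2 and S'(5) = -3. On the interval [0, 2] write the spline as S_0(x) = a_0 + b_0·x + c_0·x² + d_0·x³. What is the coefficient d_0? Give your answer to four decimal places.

Let M_i = S''(x_i). Step sizes h_i = 2, 3; slopes of the chords Δ_i = (y_(i+1) - y_i)/h_i = 1/2, -3.
  2·M_0 + 10·M_1 + 3·M_2 = 6(Δ_1 - Δ_0) = -21
Clamped end conditions give two more equations: 2h_0·M_0 + h_0·M_1 = 6(Δ_0 - S'(0)) = 15 and h_1·M_1 + 2h_1·M_2 = 6(S'(5) - Δ_1) = 0.
Solving the tridiagonal system: M_0 = 113/20, M_1 = -19/5, M_2 = 19/10.
On [0, 2], with S_0(x) = a_0 + b_0·x + c_0·x² + d_0·x³: c_0 = M_0/2 = 113/40, d_0 = (M_1 - M_0)/(6h_0) = -63/80, b_0 = Δ_0 - h_0(2M_0 + M_1)/6 = -2.

-0.7875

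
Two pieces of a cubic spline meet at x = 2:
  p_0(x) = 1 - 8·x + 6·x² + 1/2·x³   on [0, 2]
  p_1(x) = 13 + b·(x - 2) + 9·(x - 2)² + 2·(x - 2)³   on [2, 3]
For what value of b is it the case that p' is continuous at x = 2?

22

p_0'(x) = -8 + 12·x + 3/2·x², so p_0'(2) = 22. On the right, p_1'(2) = b, so b = 22.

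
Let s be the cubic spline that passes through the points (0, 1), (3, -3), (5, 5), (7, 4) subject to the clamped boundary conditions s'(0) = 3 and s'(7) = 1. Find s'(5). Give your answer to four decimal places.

With M_i denoting the second derivative at x_i, h_i = 3, 2, 2, and Δ_i = (y_(i+1) − y_i)/h_i = -4/3, 4, -1/2:
  3·M_0 + 10·M_1 + 2·M_2 = 6(Δ_1 - Δ_0) = 32
  2·M_1 + 8·M_2 + 2·M_3 = 6(Δ_2 - Δ_1) = -27
Clamped end conditions give two more equations: 2h_0·M_0 + h_0·M_1 = 6(Δ_0 - s'(0)) = -26 and h_2·M_2 + 2h_2·M_3 = 6(s'(7) - Δ_2) = 9.
Solving the tridiagonal system: M_0 = -859/111, M_1 = 252/37, M_2 = -477/74, M_3 = 405/74.
On [5, 7], s'(x) = b_2 + 2c_2·(x - 5) + 3d_2·(x - 5)² with b_2 = Δ_2 - h_2(2M_2 + M_3)/6 = 73/37, c_2 = M_2/2 = -477/148, d_2 = (M_3 - M_2)/(6h_2) = 147/148. So s'(5) = 73/37.

1.9730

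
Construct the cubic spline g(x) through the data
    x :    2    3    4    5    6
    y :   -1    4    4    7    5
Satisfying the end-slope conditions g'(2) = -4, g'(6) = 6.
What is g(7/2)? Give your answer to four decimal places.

4.3705

Let M_i = g''(x_i). Step sizes h_i = 1, 1, 1, 1; slopes of the chords Δ_i = (y_(i+1) - y_i)/h_i = 5, 0, 3, -2.
  1·M_0 + 4·M_1 + 1·M_2 = 6(Δ_1 - Δ_0) = -30
  1·M_1 + 4·M_2 + 1·M_3 = 6(Δ_2 - Δ_1) = 18
  1·M_2 + 4·M_3 + 1·M_4 = 6(Δ_3 - Δ_2) = -30
Clamped end conditions give two more equations: 2h_0·M_0 + h_0·M_1 = 6(Δ_0 - g'(2)) = 54 and h_3·M_3 + 2h_3·M_4 = 6(g'(6) - Δ_3) = 48.
Hence M_0 = 521/14, M_1 = -143/7, M_2 = 29/2, M_3 = -137/7, M_4 = 473/14.
On [3, 4], g(x) = 4 + 123/28·(x - 3) - 143/14·(x - 3)² + 163/28·(x - 3)³.
With (x - 3) = 1/2: g(7/2) = 979/224.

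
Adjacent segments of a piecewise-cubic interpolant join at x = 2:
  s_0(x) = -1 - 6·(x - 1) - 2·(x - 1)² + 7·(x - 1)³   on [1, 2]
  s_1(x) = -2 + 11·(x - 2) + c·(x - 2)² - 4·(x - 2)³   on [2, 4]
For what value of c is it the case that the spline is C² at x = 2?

s_0''(x) = -4 + 42·(x - 1), so s_0''(2) = 38. On the right, s_1''(2) = 2c, so c = 19.

19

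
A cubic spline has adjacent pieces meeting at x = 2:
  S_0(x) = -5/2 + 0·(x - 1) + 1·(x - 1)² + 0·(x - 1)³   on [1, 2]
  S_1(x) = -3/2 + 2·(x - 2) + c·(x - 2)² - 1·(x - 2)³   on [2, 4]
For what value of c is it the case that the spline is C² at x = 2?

S_0''(x) = 2 + 0·(x - 1), so S_0''(2) = 2. On the right, S_1''(2) = 2c, so c = 1.

1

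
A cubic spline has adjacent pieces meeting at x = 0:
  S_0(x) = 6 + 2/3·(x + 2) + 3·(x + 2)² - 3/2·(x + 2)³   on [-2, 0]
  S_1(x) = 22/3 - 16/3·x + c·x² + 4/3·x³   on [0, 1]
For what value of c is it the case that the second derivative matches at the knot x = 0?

-6

S_0''(x) = 6 - 9·(x + 2), so S_0''(0) = -12. On the right, S_1''(0) = 2c, so c = -6.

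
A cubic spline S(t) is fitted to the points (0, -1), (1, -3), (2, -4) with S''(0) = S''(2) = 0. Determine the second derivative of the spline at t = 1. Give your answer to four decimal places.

With M_i denoting the second derivative at x_i, h_i = 1, 1, and Δ_i = (y_(i+1) − y_i)/h_i = -2, -1:
  1·M_0 + 4·M_1 + 1·M_2 = 6(Δ_1 - Δ_0) = 6
Natural end conditions: M_0 = M_2 = 0.
Solving: M_0 = 0, M_1 = 3/2, M_2 = 0.

1.5000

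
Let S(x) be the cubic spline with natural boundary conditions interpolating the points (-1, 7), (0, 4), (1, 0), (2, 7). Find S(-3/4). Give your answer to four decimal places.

With σ_i denoting the second derivative at x_i, h_i = 1, 1, 1, and Δ_i = (y_(i+1) − y_i)/h_i = -3, -4, 7:
  1·σ_0 + 4·σ_1 + 1·σ_2 = 6(Δ_1 - Δ_0) = -6
  1·σ_1 + 4·σ_2 + 1·σ_3 = 6(Δ_2 - Δ_1) = 66
Natural end conditions: σ_0 = σ_3 = 0.
Solving: σ_0 = 0, σ_1 = -6, σ_2 = 18, σ_3 = 0.
On [-1, 0], S(x) = 7 - 2·(x + 1) + 0·(x + 1)² - 1·(x + 1)³.
With (x + 1) = 1/4: S(-3/4) = 415/64.

6.4844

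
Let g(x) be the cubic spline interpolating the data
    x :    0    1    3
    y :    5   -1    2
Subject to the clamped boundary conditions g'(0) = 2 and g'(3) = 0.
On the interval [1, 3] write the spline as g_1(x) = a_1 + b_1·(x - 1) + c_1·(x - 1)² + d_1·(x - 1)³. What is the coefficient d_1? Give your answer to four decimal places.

With σ_i denoting the second derivative at x_i, h_i = 1, 2, and Δ_i = (y_(i+1) − y_i)/h_i = -6, 3/2:
  1·σ_0 + 6·σ_1 + 2·σ_2 = 6(Δ_1 - Δ_0) = 45
Clamped end conditions give two more equations: 2h_0·σ_0 + h_0·σ_1 = 6(Δ_0 - g'(0)) = -48 and h_1·σ_1 + 2h_1·σ_2 = 6(g'(3) - Δ_1) = -9.
Solving the tridiagonal system: σ_0 = -193/6, σ_1 = 49/3, σ_2 = -125/12.
On [1, 3], with g_1(x) = a_1 + b_1·(x - 1) + c_1·(x - 1)² + d_1·(x - 1)³: c_1 = σ_1/2 = 49/6, d_1 = (σ_2 - σ_1)/(6h_1) = -107/48, b_1 = Δ_1 - h_1(2σ_1 + σ_2)/6 = -71/12.

-2.2292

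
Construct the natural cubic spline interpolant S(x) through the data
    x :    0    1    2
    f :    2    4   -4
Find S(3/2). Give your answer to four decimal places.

0.9375

Put M_i = S'' at the i-th knot. Here h = (1, 1) and Δ = (2, -8), so the interior equations h_(i-1)·M_(i-1) + 2(h_(i-1)+h_i)·M_i + h_i·M_(i+1) = 6(Δ_i − Δ_(i-1)) read
  1·M_0 + 4·M_1 + 1·M_2 = 6(Δ_1 - Δ_0) = -60
Natural end conditions: M_0 = M_2 = 0.
Solving: M_0 = 0, M_1 = -15, M_2 = 0.
On [1, 2], S(x) = 4 - 3·(x - 1) - 15/2·(x - 1)² + 5/2·(x - 1)³.
With (x - 1) = 1/2: S(3/2) = 15/16.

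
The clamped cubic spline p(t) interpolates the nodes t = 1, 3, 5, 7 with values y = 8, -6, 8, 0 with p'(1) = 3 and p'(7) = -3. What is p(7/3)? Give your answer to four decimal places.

Write M_i for p''(x_i). With h_i = 2, 2, 2 and divided differences Δ_i = -7, 7, -4, the continuity of p' gives the tridiagonal system
  2·M_0 + 8·M_1 + 2·M_2 = 6(Δ_1 - Δ_0) = 84
  2·M_1 + 8·M_2 + 2·M_3 = 6(Δ_2 - Δ_1) = -66
Clamped end conditions give two more equations: 2h_0·M_0 + h_0·M_1 = 6(Δ_0 - p'(1)) = -60 and h_2·M_2 + 2h_2·M_3 = 6(p'(7) - Δ_2) = 6.
Solving: M_0 = -127/5, M_1 = 104/5, M_2 = -79/5, M_3 = 47/5.
On [1, 3], p(t) = 8 + 3·(t - 1) - 127/10·(t - 1)² + 77/20·(t - 1)³.
With (t - 1) = 4/3: p(7/3) = -196/135.

-1.4519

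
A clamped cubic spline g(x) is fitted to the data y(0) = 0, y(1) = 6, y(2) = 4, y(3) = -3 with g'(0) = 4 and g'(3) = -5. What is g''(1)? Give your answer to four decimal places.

-13.6000

Put M_i = g'' at the i-th knot. Here h = (1, 1, 1) and Δ = (6, -2, -7), so the interior equations h_(i-1)·M_(i-1) + 2(h_(i-1)+h_i)·M_i + h_i·M_(i+1) = 6(Δ_i − Δ_(i-1)) read
  1·M_0 + 4·M_1 + 1·M_2 = 6(Δ_1 - Δ_0) = -48
  1·M_1 + 4·M_2 + 1·M_3 = 6(Δ_2 - Δ_1) = -30
Clamped end conditions give two more equations: 2h_0·M_0 + h_0·M_1 = 6(Δ_0 - g'(0)) = 12 and h_2·M_2 + 2h_2·M_3 = 6(g'(3) - Δ_2) = 12.
Forward elimination and back-substitution give M_0 = 64/5, M_1 = -68/5, M_2 = -32/5, M_3 = 46/5.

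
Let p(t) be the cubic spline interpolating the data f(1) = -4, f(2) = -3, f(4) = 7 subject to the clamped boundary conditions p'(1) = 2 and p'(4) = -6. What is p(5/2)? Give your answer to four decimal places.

0.2031

With m_i denoting the second derivative at x_i, h_i = 1, 2, and Δ_i = (y_(i+1) − y_i)/h_i = 1, 5:
  1·m_0 + 6·m_1 + 2·m_2 = 6(Δ_1 - Δ_0) = 24
Clamped end conditions give two more equations: 2h_0·m_0 + h_0·m_1 = 6(Δ_0 - p'(1)) = -6 and h_1·m_1 + 2h_1·m_2 = 6(p'(4) - Δ_1) = -66.
Forward elimination and back-substitution give m_0 = -29/3, m_1 = 40/3, m_2 = -139/6.
On [2, 4], p(t) = -3 + 23/6·(t - 2) + 20/3·(t - 2)² - 73/24·(t - 2)³.
With (t - 2) = 1/2: p(5/2) = 13/64.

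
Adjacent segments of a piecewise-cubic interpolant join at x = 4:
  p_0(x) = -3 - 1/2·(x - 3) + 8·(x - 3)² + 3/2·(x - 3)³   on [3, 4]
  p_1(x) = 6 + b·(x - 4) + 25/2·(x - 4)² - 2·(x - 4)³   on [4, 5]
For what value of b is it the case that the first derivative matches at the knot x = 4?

p_0'(x) = -1/2 + 16·(x - 3) + 9/2·(x - 3)², so p_0'(4) = 20. On the right, p_1'(4) = b, so b = 20.

20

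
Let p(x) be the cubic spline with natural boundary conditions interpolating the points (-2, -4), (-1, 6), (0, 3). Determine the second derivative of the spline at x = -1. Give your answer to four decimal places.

-19.5000

With m_i denoting the second derivative at x_i, h_i = 1, 1, and Δ_i = (y_(i+1) − y_i)/h_i = 10, -3:
  1·m_0 + 4·m_1 + 1·m_2 = 6(Δ_1 - Δ_0) = -78
Natural end conditions: m_0 = m_2 = 0.
Hence m_0 = 0, m_1 = -39/2, m_2 = 0.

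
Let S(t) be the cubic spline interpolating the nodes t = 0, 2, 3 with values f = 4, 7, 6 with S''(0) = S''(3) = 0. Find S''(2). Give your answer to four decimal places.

-2.5000

Let σ_i = S''(x_i). Step sizes h_i = 2, 1; slopes of the chords Δ_i = (y_(i+1) - y_i)/h_i = 3/2, -1.
  2·σ_0 + 6·σ_1 + 1·σ_2 = 6(Δ_1 - Δ_0) = -15
Natural end conditions: σ_0 = σ_2 = 0.
Solving the tridiagonal system: σ_0 = 0, σ_1 = -5/2, σ_2 = 0.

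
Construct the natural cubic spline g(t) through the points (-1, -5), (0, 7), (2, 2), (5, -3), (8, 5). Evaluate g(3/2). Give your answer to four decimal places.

Put m_i = g'' at the i-th knot. Here h = (1, 2, 3, 3) and Δ = (12, -5/2, -5/3, 8/3), so the interior equations h_(i-1)·m_(i-1) + 2(h_(i-1)+h_i)·m_i + h_i·m_(i+1) = 6(Δ_i − Δ_(i-1)) read
  1·m_0 + 6·m_1 + 2·m_2 = 6(Δ_1 - Δ_0) = -87
  2·m_1 + 10·m_2 + 3·m_3 = 6(Δ_2 - Δ_1) = 5
  3·m_2 + 12·m_3 + 3·m_4 = 6(Δ_3 - Δ_2) = 26
Natural end conditions: m_0 = m_4 = 0.
Solving the tridiagonal system: m_0 = 0, m_1 = -3207/206, m_2 = 330/103, m_3 = 422/309, m_4 = 0.
On [0, 2], g(t) = 7 + 1403/206·t - 3207/412·t² + 1289/824·t³.
With t = 3/2: g(3/2) = 32839/6592.

4.9816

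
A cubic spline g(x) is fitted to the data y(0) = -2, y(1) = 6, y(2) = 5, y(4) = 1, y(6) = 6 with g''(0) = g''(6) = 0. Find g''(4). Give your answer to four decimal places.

Let σ_i = g''(x_i). Step sizes h_i = 1, 1, 2, 2; slopes of the chords Δ_i = (y_(i+1) - y_i)/h_i = 8, -1, -2, 5/2.
  1·σ_0 + 4·σ_1 + 1·σ_2 = 6(Δ_1 - Δ_0) = -54
  1·σ_1 + 6·σ_2 + 2·σ_3 = 6(Δ_2 - Δ_1) = -6
  2·σ_2 + 8·σ_3 + 2·σ_4 = 6(Δ_3 - Δ_2) = 27
Natural end conditions: σ_0 = σ_4 = 0.
Solving: σ_0 = 0, σ_1 = -379/28, σ_2 = 1/7, σ_3 = 187/56, σ_4 = 0.

3.3393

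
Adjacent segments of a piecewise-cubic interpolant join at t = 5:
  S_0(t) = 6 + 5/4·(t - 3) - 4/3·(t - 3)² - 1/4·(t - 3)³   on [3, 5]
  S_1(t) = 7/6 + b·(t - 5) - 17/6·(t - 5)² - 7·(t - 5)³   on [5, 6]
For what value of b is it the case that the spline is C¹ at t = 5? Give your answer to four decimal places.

S_0'(t) = 5/4 - 8/3·(t - 3) - 3/4·(t - 3)², so S_0'(5) = -85/12. On the right, S_1'(5) = b, so b = -85/12.

-7.0833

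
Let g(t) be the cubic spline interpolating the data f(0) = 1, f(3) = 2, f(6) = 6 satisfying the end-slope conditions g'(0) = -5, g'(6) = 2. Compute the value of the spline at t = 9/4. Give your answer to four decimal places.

With M_i denoting the second derivative at x_i, h_i = 3, 3, and Δ_i = (y_(i+1) − y_i)/h_i = 1/3, 4/3:
  3·M_0 + 12·M_1 + 3·M_2 = 6(Δ_1 - Δ_0) = 6
Clamped end conditions give two more equations: 2h_0·M_0 + h_0·M_1 = 6(Δ_0 - g'(0)) = 32 and h_1·M_1 + 2h_1·M_2 = 6(g'(6) - Δ_1) = 4.
Solving: M_0 = 6, M_1 = -4/3, M_2 = 4/3.
On [0, 3], g(t) = 1 - 5·t + 3·t² - 11/27·t³.
With t = 9/4: g(9/4) = 19/64.

0.2969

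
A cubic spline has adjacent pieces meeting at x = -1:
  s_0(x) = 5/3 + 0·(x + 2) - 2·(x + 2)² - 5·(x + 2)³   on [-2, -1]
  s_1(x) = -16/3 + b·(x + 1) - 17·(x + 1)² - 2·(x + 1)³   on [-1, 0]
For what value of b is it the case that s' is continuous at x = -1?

-19

s_0'(x) = 0 - 4·(x + 2) - 15·(x + 2)², so s_0'(-1) = -19. On the right, s_1'(-1) = b, so b = -19.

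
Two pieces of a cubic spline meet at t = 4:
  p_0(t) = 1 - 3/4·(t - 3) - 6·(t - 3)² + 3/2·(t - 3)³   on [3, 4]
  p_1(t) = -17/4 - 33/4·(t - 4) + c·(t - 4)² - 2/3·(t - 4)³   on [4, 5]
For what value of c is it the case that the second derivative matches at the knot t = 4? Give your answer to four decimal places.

p_0''(t) = -12 + 9·(t - 3), so p_0''(4) = -3. On the right, p_1''(4) = 2c, so c = -3/2.

-1.5000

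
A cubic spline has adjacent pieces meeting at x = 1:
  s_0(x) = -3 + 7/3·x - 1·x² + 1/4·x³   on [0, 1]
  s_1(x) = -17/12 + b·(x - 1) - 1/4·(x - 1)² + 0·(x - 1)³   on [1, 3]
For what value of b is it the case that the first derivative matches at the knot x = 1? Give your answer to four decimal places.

s_0'(x) = 7/3 - 2·x + 3/4·x², so s_0'(1) = 13/12. On the right, s_1'(1) = b, so b = 13/12.

1.0833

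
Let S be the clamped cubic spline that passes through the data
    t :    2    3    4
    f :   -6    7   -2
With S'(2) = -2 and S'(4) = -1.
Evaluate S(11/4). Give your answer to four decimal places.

4.3477

Put M_i = S'' at the i-th knot. Here h = (1, 1) and Δ = (13, -9), so the interior equations h_(i-1)·M_(i-1) + 2(h_(i-1)+h_i)·M_i + h_i·M_(i+1) = 6(Δ_i − Δ_(i-1)) read
  1·M_0 + 4·M_1 + 1·M_2 = 6(Δ_1 - Δ_0) = -132
Clamped end conditions give two more equations: 2h_0·M_0 + h_0·M_1 = 6(Δ_0 - S'(2)) = 90 and h_1·M_1 + 2h_1·M_2 = 6(S'(4) - Δ_1) = 48.
Forward elimination and back-substitution give M_0 = 157/2, M_1 = -67, M_2 = 115/2.
On [2, 3], S(t) = -6 - 2·(t - 2) + 157/4·(t - 2)² - 97/4·(t - 2)³.
With (t - 2) = 3/4: S(11/4) = 1113/256.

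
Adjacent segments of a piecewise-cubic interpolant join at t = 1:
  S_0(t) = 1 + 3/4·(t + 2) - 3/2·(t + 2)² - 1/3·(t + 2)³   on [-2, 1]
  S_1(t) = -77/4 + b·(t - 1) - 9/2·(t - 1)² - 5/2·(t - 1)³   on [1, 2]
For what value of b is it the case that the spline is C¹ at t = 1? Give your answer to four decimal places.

S_0'(t) = 3/4 - 3·(t + 2) - 1·(t + 2)², so S_0'(1) = -69/4. On the right, S_1'(1) = b, so b = -69/4.

-17.2500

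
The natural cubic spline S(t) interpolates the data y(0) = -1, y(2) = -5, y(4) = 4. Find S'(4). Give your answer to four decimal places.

6.1250

Write M_i for S''(x_i). With h_i = 2, 2 and divided differences Δ_i = -2, 9/2, the continuity of S' gives the tridiagonal system
  2·M_0 + 8·M_1 + 2·M_2 = 6(Δ_1 - Δ_0) = 39
Natural end conditions: M_0 = M_2 = 0.
Hence M_0 = 0, M_1 = 39/8, M_2 = 0.
On [2, 4], S'(t) = b_1 + 2c_1·(t - 2) + 3d_1·(t - 2)² with b_1 = Δ_1 - h_1(2M_1 + M_2)/6 = 5/4, c_1 = M_1/2 = 39/16, d_1 = (M_2 - M_1)/(6h_1) = -13/32. So S'(4) = 49/8.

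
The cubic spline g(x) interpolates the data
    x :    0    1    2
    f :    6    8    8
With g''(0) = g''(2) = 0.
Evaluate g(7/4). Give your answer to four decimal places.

Write σ_i for g''(x_i). With h_i = 1, 1 and divided differences Δ_i = 2, 0, the continuity of g' gives the tridiagonal system
  1·σ_0 + 4·σ_1 + 1·σ_2 = 6(Δ_1 - Δ_0) = -12
Natural end conditions: σ_0 = σ_2 = 0.
Hence σ_0 = 0, σ_1 = -3, σ_2 = 0.
On [1, 2], g(x) = 8 + 1·(x - 1) - 3/2·(x - 1)² + 1/2·(x - 1)³.
With (x - 1) = 3/4: g(7/4) = 1039/128.

8.1172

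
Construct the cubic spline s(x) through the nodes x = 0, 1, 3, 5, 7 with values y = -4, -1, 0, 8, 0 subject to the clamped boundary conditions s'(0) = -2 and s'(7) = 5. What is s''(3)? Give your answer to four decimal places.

7.9593

Put M_i = s'' at the i-th knot. Here h = (1, 2, 2, 2) and Δ = (3, 1/2, 4, -4), so the interior equations h_(i-1)·M_(i-1) + 2(h_(i-1)+h_i)·M_i + h_i·M_(i+1) = 6(Δ_i − Δ_(i-1)) read
  1·M_0 + 6·M_1 + 2·M_2 = 6(Δ_1 - Δ_0) = -15
  2·M_1 + 8·M_2 + 2·M_3 = 6(Δ_2 - Δ_1) = 21
  2·M_2 + 8·M_3 + 2·M_4 = 6(Δ_3 - Δ_2) = -48
Clamped end conditions give two more equations: 2h_0·M_0 + h_0·M_1 = 6(Δ_0 - s'(0)) = 30 and h_3·M_3 + 2h_3·M_4 = 6(s'(7) - Δ_3) = 54.
Forward elimination and back-substitution give M_0 = 1649/86, M_1 = -359/43, M_2 = 1369/172, M_3 = -1117/86, M_4 = 3439/172.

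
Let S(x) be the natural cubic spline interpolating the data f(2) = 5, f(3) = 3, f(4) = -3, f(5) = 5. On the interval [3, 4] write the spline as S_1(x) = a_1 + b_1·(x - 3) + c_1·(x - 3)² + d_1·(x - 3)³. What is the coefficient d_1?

Write M_i for S''(x_i). With h_i = 1, 1, 1 and divided differences Δ_i = -2, -6, 8, the continuity of S' gives the tridiagonal system
  1·M_0 + 4·M_1 + 1·M_2 = 6(Δ_1 - Δ_0) = -24
  1·M_1 + 4·M_2 + 1·M_3 = 6(Δ_2 - Δ_1) = 84
Natural end conditions: M_0 = M_3 = 0.
Forward elimination and back-substitution give M_0 = 0, M_1 = -12, M_2 = 24, M_3 = 0.
On [3, 4], with S_1(x) = a_1 + b_1·(x - 3) + c_1·(x - 3)² + d_1·(x - 3)³: c_1 = M_1/2 = -6, d_1 = (M_2 - M_1)/(6h_1) = 6, b_1 = Δ_1 - h_1(2M_1 + M_2)/6 = -6.

6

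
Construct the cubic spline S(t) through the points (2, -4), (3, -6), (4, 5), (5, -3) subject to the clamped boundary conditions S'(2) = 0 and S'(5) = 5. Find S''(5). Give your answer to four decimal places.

66.5333

Let M_i = S''(x_i). Step sizes h_i = 1, 1, 1; slopes of the chords Δ_i = (y_(i+1) - y_i)/h_i = -2, 11, -8.
  1·M_0 + 4·M_1 + 1·M_2 = 6(Δ_1 - Δ_0) = 78
  1·M_1 + 4·M_2 + 1·M_3 = 6(Δ_2 - Δ_1) = -114
Clamped end conditions give two more equations: 2h_0·M_0 + h_0·M_1 = 6(Δ_0 - S'(2)) = -12 and h_2·M_2 + 2h_2·M_3 = 6(S'(5) - Δ_2) = 78.
Hence M_0 = -388/15, M_1 = 596/15, M_2 = -826/15, M_3 = 998/15.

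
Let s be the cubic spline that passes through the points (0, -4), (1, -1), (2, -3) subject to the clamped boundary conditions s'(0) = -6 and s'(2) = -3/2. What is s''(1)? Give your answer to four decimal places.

-19.5000

Let M_i = s''(x_i). Step sizes h_i = 1, 1; slopes of the chords Δ_i = (y_(i+1) - y_i)/h_i = 3, -2.
  1·M_0 + 4·M_1 + 1·M_2 = 6(Δ_1 - Δ_0) = -30
Clamped end conditions give two more equations: 2h_0·M_0 + h_0·M_1 = 6(Δ_0 - s'(0)) = 54 and h_1·M_1 + 2h_1·M_2 = 6(s'(2) - Δ_1) = 3.
Forward elimination and back-substitution give M_0 = 147/4, M_1 = -39/2, M_2 = 45/4.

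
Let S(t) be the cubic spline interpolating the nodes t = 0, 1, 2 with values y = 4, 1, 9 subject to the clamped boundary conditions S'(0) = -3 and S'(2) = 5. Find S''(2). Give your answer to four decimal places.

Write M_i for S''(x_i). With h_i = 1, 1 and divided differences Δ_i = -3, 8, the continuity of S' gives the tridiagonal system
  1·M_0 + 4·M_1 + 1·M_2 = 6(Δ_1 - Δ_0) = 66
Clamped end conditions give two more equations: 2h_0·M_0 + h_0·M_1 = 6(Δ_0 - S'(0)) = 0 and h_1·M_1 + 2h_1·M_2 = 6(S'(2) - Δ_1) = -18.
Forward elimination and back-substitution give M_0 = -25/2, M_1 = 25, M_2 = -43/2.

-21.5000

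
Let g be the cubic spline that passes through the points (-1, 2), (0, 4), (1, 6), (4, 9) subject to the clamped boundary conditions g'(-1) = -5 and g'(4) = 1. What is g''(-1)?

24

Put M_i = g'' at the i-th knot. Here h = (1, 1, 3) and Δ = (2, 2, 1), so the interior equations h_(i-1)·M_(i-1) + 2(h_(i-1)+h_i)·M_i + h_i·M_(i+1) = 6(Δ_i − Δ_(i-1)) read
  1·M_0 + 4·M_1 + 1·M_2 = 6(Δ_1 - Δ_0) = 0
  1·M_1 + 8·M_2 + 3·M_3 = 6(Δ_2 - Δ_1) = -6
Clamped end conditions give two more equations: 2h_0·M_0 + h_0·M_1 = 6(Δ_0 - g'(-1)) = 42 and h_2·M_2 + 2h_2·M_3 = 6(g'(4) - Δ_2) = 0.
Hence M_0 = 24, M_1 = -6, M_2 = 0, M_3 = 0.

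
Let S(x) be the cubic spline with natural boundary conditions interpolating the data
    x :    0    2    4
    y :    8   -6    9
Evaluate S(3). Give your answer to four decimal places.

Write M_i for S''(x_i). With h_i = 2, 2 and divided differences Δ_i = -7, 15/2, the continuity of S' gives the tridiagonal system
  2·M_0 + 8·M_1 + 2·M_2 = 6(Δ_1 - Δ_0) = 87
Natural end conditions: M_0 = M_2 = 0.
Solving: M_0 = 0, M_1 = 87/8, M_2 = 0.
On [2, 4], S(x) = -6 + 1/4·(x - 2) + 87/16·(x - 2)² - 29/32·(x - 2)³.
With (x - 2) = 1: S(3) = -39/32.

-1.2188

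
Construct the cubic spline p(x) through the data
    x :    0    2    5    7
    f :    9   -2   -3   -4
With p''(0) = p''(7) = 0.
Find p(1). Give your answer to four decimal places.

2.6401

With M_i denoting the second derivative at x_i, h_i = 2, 3, 2, and Δ_i = (y_(i+1) − y_i)/h_i = -11/2, -1/3, -1/2:
  2·M_0 + 10·M_1 + 3·M_2 = 6(Δ_1 - Δ_0) = 31
  3·M_1 + 10·M_2 + 2·M_3 = 6(Δ_2 - Δ_1) = -1
Natural end conditions: M_0 = M_3 = 0.
Hence M_0 = 0, M_1 = 313/91, M_2 = -103/91, M_3 = 0.
On [0, 2], p(x) = 9 - 3629/546·x + 0·x² + 313/1092·x³.
With x = 1: p(1) = 961/364.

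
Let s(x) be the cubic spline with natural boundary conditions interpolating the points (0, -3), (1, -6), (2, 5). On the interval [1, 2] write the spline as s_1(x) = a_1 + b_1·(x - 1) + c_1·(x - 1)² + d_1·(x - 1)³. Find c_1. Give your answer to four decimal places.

10.5000

Let m_i = s''(x_i). Step sizes h_i = 1, 1; slopes of the chords Δ_i = (y_(i+1) - y_i)/h_i = -3, 11.
  1·m_0 + 4·m_1 + 1·m_2 = 6(Δ_1 - Δ_0) = 84
Natural end conditions: m_0 = m_2 = 0.
Solving the tridiagonal system: m_0 = 0, m_1 = 21, m_2 = 0.
On [1, 2], with s_1(x) = a_1 + b_1·(x - 1) + c_1·(x - 1)² + d_1·(x - 1)³: c_1 = m_1/2 = 21/2, d_1 = (m_2 - m_1)/(6h_1) = -7/2, b_1 = Δ_1 - h_1(2m_1 + m_2)/6 = 4.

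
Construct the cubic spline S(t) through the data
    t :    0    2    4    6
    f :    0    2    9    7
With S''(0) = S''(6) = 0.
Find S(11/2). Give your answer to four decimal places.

8.1406

Put m_i = S'' at the i-th knot. Here h = (2, 2, 2) and Δ = (1, 7/2, -1), so the interior equations h_(i-1)·m_(i-1) + 2(h_(i-1)+h_i)·m_i + h_i·m_(i+1) = 6(Δ_i − Δ_(i-1)) read
  2·m_0 + 8·m_1 + 2·m_2 = 6(Δ_1 - Δ_0) = 15
  2·m_1 + 8·m_2 + 2·m_3 = 6(Δ_2 - Δ_1) = -27
Natural end conditions: m_0 = m_3 = 0.
Solving: m_0 = 0, m_1 = 29/10, m_2 = -41/10, m_3 = 0.
On [4, 6], S(t) = 9 + 26/15·(t - 4) - 41/20·(t - 4)² + 41/120·(t - 4)³.
With (t - 4) = 3/2: S(11/2) = 521/64.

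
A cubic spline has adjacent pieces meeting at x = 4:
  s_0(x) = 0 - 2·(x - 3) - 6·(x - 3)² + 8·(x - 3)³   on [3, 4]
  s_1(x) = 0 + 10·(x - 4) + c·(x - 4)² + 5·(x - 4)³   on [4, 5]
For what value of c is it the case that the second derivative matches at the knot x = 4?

s_0''(x) = -12 + 48·(x - 3), so s_0''(4) = 36. On the right, s_1''(4) = 2c, so c = 18.

18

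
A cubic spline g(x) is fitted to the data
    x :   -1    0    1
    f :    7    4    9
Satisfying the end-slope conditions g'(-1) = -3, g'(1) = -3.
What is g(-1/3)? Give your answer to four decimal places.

4.1111

Put M_i = g'' at the i-th knot. Here h = (1, 1) and Δ = (-3, 5), so the interior equations h_(i-1)·M_(i-1) + 2(h_(i-1)+h_i)·M_i + h_i·M_(i+1) = 6(Δ_i − Δ_(i-1)) read
  1·M_0 + 4·M_1 + 1·M_2 = 6(Δ_1 - Δ_0) = 48
Clamped end conditions give two more equations: 2h_0·M_0 + h_0·M_1 = 6(Δ_0 - g'(-1)) = 0 and h_1·M_1 + 2h_1·M_2 = 6(g'(1) - Δ_1) = -48.
Forward elimination and back-substitution give M_0 = -12, M_1 = 24, M_2 = -36.
On [-1, 0], g(x) = 7 - 3·(x + 1) - 6·(x + 1)² + 6·(x + 1)³.
With (x + 1) = 2/3: g(-1/3) = 37/9.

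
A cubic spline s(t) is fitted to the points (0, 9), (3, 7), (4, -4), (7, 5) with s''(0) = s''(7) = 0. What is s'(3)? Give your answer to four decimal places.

Let M_i = s''(x_i). Step sizes h_i = 3, 1, 3; slopes of the chords Δ_i = (y_(i+1) - y_i)/h_i = -2/3, -11, 3.
  3·M_0 + 8·M_1 + 1·M_2 = 6(Δ_1 - Δ_0) = -62
  1·M_1 + 8·M_2 + 3·M_3 = 6(Δ_2 - Δ_1) = 84
Natural end conditions: M_0 = M_3 = 0.
Hence M_0 = 0, M_1 = -580/63, M_2 = 734/63, M_3 = 0.
On [3, 4], s'(t) = b_1 + 2c_1·(t - 3) + 3d_1·(t - 3)² with b_1 = Δ_1 - h_1(2M_1 + M_2)/6 = -622/63, c_1 = M_1/2 = -290/63, d_1 = (M_2 - M_1)/(6h_1) = 73/21. So s'(3) = -622/63.

-9.8730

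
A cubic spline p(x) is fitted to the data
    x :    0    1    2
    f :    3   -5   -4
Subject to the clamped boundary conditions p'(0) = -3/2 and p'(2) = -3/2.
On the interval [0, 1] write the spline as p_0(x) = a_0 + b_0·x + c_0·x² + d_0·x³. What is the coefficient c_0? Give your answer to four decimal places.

Put σ_i = p'' at the i-th knot. Here h = (1, 1) and Δ = (-8, 1), so the interior equations h_(i-1)·σ_(i-1) + 2(h_(i-1)+h_i)·σ_i + h_i·σ_(i+1) = 6(Δ_i − Δ_(i-1)) read
  1·σ_0 + 4·σ_1 + 1·σ_2 = 6(Δ_1 - Δ_0) = 54
Clamped end conditions give two more equations: 2h_0·σ_0 + h_0·σ_1 = 6(Δ_0 - p'(0)) = -39 and h_1·σ_1 + 2h_1·σ_2 = 6(p'(2) - Δ_1) = -15.
Solving the tridiagonal system: σ_0 = -33, σ_1 = 27, σ_2 = -21.
On [0, 1], with p_0(x) = a_0 + b_0·x + c_0·x² + d_0·x³: c_0 = σ_0/2 = -33/2, d_0 = (σ_1 - σ_0)/(6h_0) = 10, b_0 = Δ_0 - h_0(2σ_0 + σ_1)/6 = -3/2.

-16.5000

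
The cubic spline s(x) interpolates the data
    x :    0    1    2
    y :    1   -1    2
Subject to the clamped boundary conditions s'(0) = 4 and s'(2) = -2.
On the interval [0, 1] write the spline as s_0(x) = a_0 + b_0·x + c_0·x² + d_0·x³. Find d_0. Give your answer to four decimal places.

Let M_i = s''(x_i). Step sizes h_i = 1, 1; slopes of the chords Δ_i = (y_(i+1) - y_i)/h_i = -2, 3.
  1·M_0 + 4·M_1 + 1·M_2 = 6(Δ_1 - Δ_0) = 30
Clamped end conditions give two more equations: 2h_0·M_0 + h_0·M_1 = 6(Δ_0 - s'(0)) = -36 and h_1·M_1 + 2h_1·M_2 = 6(s'(2) - Δ_1) = -30.
Hence M_0 = -57/2, M_1 = 21, M_2 = -51/2.
On [0, 1], with s_0(x) = a_0 + b_0·x + c_0·x² + d_0·x³: c_0 = M_0/2 = -57/4, d_0 = (M_1 - M_0)/(6h_0) = 33/4, b_0 = Δ_0 - h_0(2M_0 + M_1)/6 = 4.

8.2500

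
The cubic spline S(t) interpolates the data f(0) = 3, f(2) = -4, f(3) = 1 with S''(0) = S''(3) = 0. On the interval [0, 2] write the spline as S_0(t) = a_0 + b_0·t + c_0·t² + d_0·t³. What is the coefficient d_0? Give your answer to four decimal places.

Let σ_i = S''(x_i). Step sizes h_i = 2, 1; slopes of the chords Δ_i = (y_(i+1) - y_i)/h_i = -7/2, 5.
  2·σ_0 + 6·σ_1 + 1·σ_2 = 6(Δ_1 - Δ_0) = 51
Natural end conditions: σ_0 = σ_2 = 0.
Forward elimination and back-substitution give σ_0 = 0, σ_1 = 17/2, σ_2 = 0.
On [0, 2], with S_0(t) = a_0 + b_0·t + c_0·t² + d_0·t³: c_0 = σ_0/2 = 0, d_0 = (σ_1 - σ_0)/(6h_0) = 17/24, b_0 = Δ_0 - h_0(2σ_0 + σ_1)/6 = -19/3.

0.7083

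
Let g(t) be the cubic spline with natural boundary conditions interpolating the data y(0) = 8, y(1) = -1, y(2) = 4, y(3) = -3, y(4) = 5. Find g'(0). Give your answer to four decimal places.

Put σ_i = g'' at the i-th knot. Here h = (1, 1, 1, 1) and Δ = (-9, 5, -7, 8), so the interior equations h_(i-1)·σ_(i-1) + 2(h_(i-1)+h_i)·σ_i + h_i·σ_(i+1) = 6(Δ_i − Δ_(i-1)) read
  1·σ_0 + 4·σ_1 + 1·σ_2 = 6(Δ_1 - Δ_0) = 84
  1·σ_1 + 4·σ_2 + 1·σ_3 = 6(Δ_2 - Δ_1) = -72
  1·σ_2 + 4·σ_3 + 1·σ_4 = 6(Δ_3 - Δ_2) = 90
Natural end conditions: σ_0 = σ_4 = 0.
Solving: σ_0 = 0, σ_1 = 117/4, σ_2 = -33, σ_3 = 123/4, σ_4 = 0.
On [0, 1], g'(t) = b_0 + 2c_0·t + 3d_0·t² with b_0 = Δ_0 - h_0(2σ_0 + σ_1)/6 = -111/8, c_0 = σ_0/2 = 0, d_0 = (σ_1 - σ_0)/(6h_0) = 39/8. So g'(0) = -111/8.

-13.8750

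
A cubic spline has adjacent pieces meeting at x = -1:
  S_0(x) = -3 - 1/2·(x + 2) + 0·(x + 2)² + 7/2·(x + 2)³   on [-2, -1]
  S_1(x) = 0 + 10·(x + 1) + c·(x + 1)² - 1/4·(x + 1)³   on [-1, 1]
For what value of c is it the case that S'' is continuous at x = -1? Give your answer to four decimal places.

S_0''(x) = 0 + 21·(x + 2), so S_0''(-1) = 21. On the right, S_1''(-1) = 2c, so c = 21/2.

10.5000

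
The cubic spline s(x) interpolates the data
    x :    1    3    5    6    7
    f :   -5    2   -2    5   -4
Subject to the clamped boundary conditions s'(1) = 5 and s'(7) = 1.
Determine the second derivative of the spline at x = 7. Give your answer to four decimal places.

50.7262

With M_i denoting the second derivative at x_i, h_i = 2, 2, 1, 1, and Δ_i = (y_(i+1) − y_i)/h_i = 7/2, -2, 7, -9:
  2·M_0 + 8·M_1 + 2·M_2 = 6(Δ_1 - Δ_0) = -33
  2·M_1 + 6·M_2 + 1·M_3 = 6(Δ_2 - Δ_1) = 54
  1·M_2 + 4·M_3 + 1·M_4 = 6(Δ_3 - Δ_2) = -96
Clamped end conditions give two more equations: 2h_0·M_0 + h_0·M_1 = 6(Δ_0 - s'(1)) = -9 and h_3·M_3 + 2h_3·M_4 = 6(s'(7) - Δ_3) = 60.
Forward elimination and back-substitution give M_0 = 211/84, M_1 = -200/21, M_2 = 229/12, M_3 = -1741/42, M_4 = 4261/84.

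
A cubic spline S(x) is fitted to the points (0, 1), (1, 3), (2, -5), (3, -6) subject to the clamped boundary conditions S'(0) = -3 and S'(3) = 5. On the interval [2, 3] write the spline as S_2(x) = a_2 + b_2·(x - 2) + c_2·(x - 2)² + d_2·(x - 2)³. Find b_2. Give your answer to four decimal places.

-7.5333

With σ_i denoting the second derivative at x_i, h_i = 1, 1, 1, and Δ_i = (y_(i+1) − y_i)/h_i = 2, -8, -1:
  1·σ_0 + 4·σ_1 + 1·σ_2 = 6(Δ_1 - Δ_0) = -60
  1·σ_1 + 4·σ_2 + 1·σ_3 = 6(Δ_2 - Δ_1) = 42
Clamped end conditions give two more equations: 2h_0·σ_0 + h_0·σ_1 = 6(Δ_0 - S'(0)) = 30 and h_2·σ_2 + 2h_2·σ_3 = 6(S'(3) - Δ_2) = 36.
Solving the tridiagonal system: σ_0 = 416/15, σ_1 = -382/15, σ_2 = 212/15, σ_3 = 164/15.
On [2, 3], with S_2(x) = a_2 + b_2·(x - 2) + c_2·(x - 2)² + d_2·(x - 2)³: c_2 = σ_2/2 = 106/15, d_2 = (σ_3 - σ_2)/(6h_2) = -8/15, b_2 = Δ_2 - h_2(2σ_2 + σ_3)/6 = -113/15.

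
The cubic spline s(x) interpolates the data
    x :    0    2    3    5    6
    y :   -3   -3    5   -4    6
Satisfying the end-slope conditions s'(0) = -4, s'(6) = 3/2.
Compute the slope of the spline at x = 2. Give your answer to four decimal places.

8.0269

Write σ_i for s''(x_i). With h_i = 2, 1, 2, 1 and divided differences Δ_i = 0, 8, -9/2, 10, the continuity of s' gives the tridiagonal system
  2·σ_0 + 6·σ_1 + 1·σ_2 = 6(Δ_1 - Δ_0) = 48
  1·σ_1 + 6·σ_2 + 2·σ_3 = 6(Δ_2 - Δ_1) = -75
  2·σ_2 + 6·σ_3 + 1·σ_4 = 6(Δ_3 - Δ_2) = 87
Clamped end conditions give two more equations: 2h_0·σ_0 + h_0·σ_1 = 6(Δ_0 - s'(0)) = 24 and h_3·σ_3 + 2h_3·σ_4 = 6(s'(6) - Δ_3) = -51.
Forward elimination and back-substitution give σ_0 = -5/186, σ_1 = 1121/93, σ_2 = -2257/93, σ_3 = 2723/93, σ_4 = -3733/93.
On [2, 3], s'(x) = b_1 + 2c_1·(x - 2) + 3d_1·(x - 2)² with b_1 = Δ_1 - h_1(2σ_1 + σ_2)/6 = 1493/186, c_1 = σ_1/2 = 1121/186, d_1 = (σ_2 - σ_1)/(6h_1) = -563/93. So s'(2) = 1493/186.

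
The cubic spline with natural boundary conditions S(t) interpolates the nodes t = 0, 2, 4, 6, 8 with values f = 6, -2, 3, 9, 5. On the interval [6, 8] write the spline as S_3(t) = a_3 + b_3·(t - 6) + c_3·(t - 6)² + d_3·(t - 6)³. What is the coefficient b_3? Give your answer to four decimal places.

With σ_i denoting the second derivative at x_i, h_i = 2, 2, 2, 2, and Δ_i = (y_(i+1) − y_i)/h_i = -4, 5/2, 3, -2:
  2·σ_0 + 8·σ_1 + 2·σ_2 = 6(Δ_1 - Δ_0) = 39
  2·σ_1 + 8·σ_2 + 2·σ_3 = 6(Δ_2 - Δ_1) = 3
  2·σ_2 + 8·σ_3 + 2·σ_4 = 6(Δ_3 - Δ_2) = -30
Natural end conditions: σ_0 = σ_4 = 0.
Solving the tridiagonal system: σ_0 = 0, σ_1 = 543/112, σ_2 = 3/28, σ_3 = -423/112, σ_4 = 0.
On [6, 8], with S_3(t) = a_3 + b_3·(t - 6) + c_3·(t - 6)² + d_3·(t - 6)³: c_3 = σ_3/2 = -423/224, d_3 = (σ_4 - σ_3)/(6h_3) = 141/448, b_3 = Δ_3 - h_3(2σ_3 + σ_4)/6 = 29/56.

0.5179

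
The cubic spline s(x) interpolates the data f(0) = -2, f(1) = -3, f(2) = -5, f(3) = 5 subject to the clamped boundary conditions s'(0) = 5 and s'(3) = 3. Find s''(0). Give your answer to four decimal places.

-15.7333

Put M_i = s'' at the i-th knot. Here h = (1, 1, 1) and Δ = (-1, -2, 10), so the interior equations h_(i-1)·M_(i-1) + 2(h_(i-1)+h_i)·M_i + h_i·M_(i+1) = 6(Δ_i − Δ_(i-1)) read
  1·M_0 + 4·M_1 + 1·M_2 = 6(Δ_1 - Δ_0) = -6
  1·M_1 + 4·M_2 + 1·M_3 = 6(Δ_2 - Δ_1) = 72
Clamped end conditions give two more equations: 2h_0·M_0 + h_0·M_1 = 6(Δ_0 - s'(0)) = -36 and h_2·M_2 + 2h_2·M_3 = 6(s'(3) - Δ_2) = -42.
Solving: M_0 = -236/15, M_1 = -68/15, M_2 = 418/15, M_3 = -524/15.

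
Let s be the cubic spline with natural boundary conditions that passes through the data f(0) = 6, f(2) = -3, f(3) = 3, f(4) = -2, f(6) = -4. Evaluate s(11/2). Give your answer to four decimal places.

Write M_i for s''(x_i). With h_i = 2, 1, 1, 2 and divided differences Δ_i = -9/2, 6, -5, -1, the continuity of s' gives the tridiagonal system
  2·M_0 + 6·M_1 + 1·M_2 = 6(Δ_1 - Δ_0) = 63
  1·M_1 + 4·M_2 + 1·M_3 = 6(Δ_2 - Δ_1) = -66
  1·M_2 + 6·M_3 + 2·M_4 = 6(Δ_3 - Δ_2) = 24
Natural end conditions: M_0 = M_4 = 0.
Hence M_0 = 0, M_1 = 623/44, M_2 = -483/22, M_3 = 337/44, M_4 = 0.
On [4, 6], s(x) = -2 - 403/66·(x - 4) + 337/88·(x - 4)² - 337/528·(x - 4)³.
With (x - 4) = 3/2: s(11/2) = -6613/1408.

-4.6967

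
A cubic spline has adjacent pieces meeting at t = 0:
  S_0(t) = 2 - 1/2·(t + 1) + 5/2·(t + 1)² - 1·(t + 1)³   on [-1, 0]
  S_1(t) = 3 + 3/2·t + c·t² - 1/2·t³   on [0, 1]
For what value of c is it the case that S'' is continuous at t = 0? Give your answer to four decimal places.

-0.5000

S_0''(t) = 5 - 6·(t + 1), so S_0''(0) = -1. On the right, S_1''(0) = 2c, so c = -1/2.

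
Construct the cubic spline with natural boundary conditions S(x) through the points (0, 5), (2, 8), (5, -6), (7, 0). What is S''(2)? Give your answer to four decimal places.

-5.5824

Put M_i = S'' at the i-th knot. Here h = (2, 3, 2) and Δ = (3/2, -14/3, 3), so the interior equations h_(i-1)·M_(i-1) + 2(h_(i-1)+h_i)·M_i + h_i·M_(i+1) = 6(Δ_i − Δ_(i-1)) read
  2·M_0 + 10·M_1 + 3·M_2 = 6(Δ_1 - Δ_0) = -37
  3·M_1 + 10·M_2 + 2·M_3 = 6(Δ_2 - Δ_1) = 46
Natural end conditions: M_0 = M_3 = 0.
Solving: M_0 = 0, M_1 = -508/91, M_2 = 571/91, M_3 = 0.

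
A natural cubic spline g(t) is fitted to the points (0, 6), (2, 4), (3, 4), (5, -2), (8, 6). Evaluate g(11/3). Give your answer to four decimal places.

2.3133

Put m_i = g'' at the i-th knot. Here h = (2, 1, 2, 3) and Δ = (-1, 0, -3, 8/3), so the interior equations h_(i-1)·m_(i-1) + 2(h_(i-1)+h_i)·m_i + h_i·m_(i+1) = 6(Δ_i − Δ_(i-1)) read
  2·m_0 + 6·m_1 + 1·m_2 = 6(Δ_1 - Δ_0) = 6
  1·m_1 + 6·m_2 + 2·m_3 = 6(Δ_2 - Δ_1) = -18
  2·m_2 + 10·m_3 + 3·m_4 = 6(Δ_3 - Δ_2) = 34
Natural end conditions: m_0 = m_4 = 0.
Solving the tridiagonal system: m_0 = 0, m_1 = 292/163, m_2 = -774/163, m_3 = 709/163, m_4 = 0.
On [3, 5], g(t) = 4 - 628/489·(t - 3) - 387/163·(t - 3)² + 1483/1956·(t - 3)³.
With (t - 3) = 2/3: g(11/3) = 30542/13203.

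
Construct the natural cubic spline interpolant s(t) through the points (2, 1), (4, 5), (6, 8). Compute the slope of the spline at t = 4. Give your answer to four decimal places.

Put σ_i = s'' at the i-th knot. Here h = (2, 2) and Δ = (2, 3/2), so the interior equations h_(i-1)·σ_(i-1) + 2(h_(i-1)+h_i)·σ_i + h_i·σ_(i+1) = 6(Δ_i − Δ_(i-1)) read
  2·σ_0 + 8·σ_1 + 2·σ_2 = 6(Δ_1 - Δ_0) = -3
Natural end conditions: σ_0 = σ_2 = 0.
Forward elimination and back-substitution give σ_0 = 0, σ_1 = -3/8, σ_2 = 0.
On [4, 6], s'(t) = b_1 + 2c_1·(t - 4) + 3d_1·(t - 4)² with b_1 = Δ_1 - h_1(2σ_1 + σ_2)/6 = 7/4, c_1 = σ_1/2 = -3/16, d_1 = (σ_2 - σ_1)/(6h_1) = 1/32. So s'(4) = 7/4.

1.7500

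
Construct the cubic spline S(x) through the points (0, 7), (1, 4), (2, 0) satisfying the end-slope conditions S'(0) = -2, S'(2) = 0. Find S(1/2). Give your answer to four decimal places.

Write M_i for S''(x_i). With h_i = 1, 1 and divided differences Δ_i = -3, -4, the continuity of S' gives the tridiagonal system
  1·M_0 + 4·M_1 + 1·M_2 = 6(Δ_1 - Δ_0) = -6
Clamped end conditions give two more equations: 2h_0·M_0 + h_0·M_1 = 6(Δ_0 - S'(0)) = -6 and h_1·M_1 + 2h_1·M_2 = 6(S'(2) - Δ_1) = 24.
Solving: M_0 = -1/2, M_1 = -5, M_2 = 29/2.
On [0, 1], S(x) = 7 - 2·x - 1/4·x² - 3/4·x³.
With x = 1/2: S(1/2) = 187/32.

5.8438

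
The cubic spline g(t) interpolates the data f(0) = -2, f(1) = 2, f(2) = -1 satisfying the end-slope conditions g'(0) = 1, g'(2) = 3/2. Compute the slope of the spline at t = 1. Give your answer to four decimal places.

0.1250

Let m_i = g''(x_i). Step sizes h_i = 1, 1; slopes of the chords Δ_i = (y_(i+1) - y_i)/h_i = 4, -3.
  1·m_0 + 4·m_1 + 1·m_2 = 6(Δ_1 - Δ_0) = -42
Clamped end conditions give two more equations: 2h_0·m_0 + h_0·m_1 = 6(Δ_0 - g'(0)) = 18 and h_1·m_1 + 2h_1·m_2 = 6(g'(2) - Δ_1) = 27.
Forward elimination and back-substitution give m_0 = 79/4, m_1 = -43/2, m_2 = 97/4.
On [1, 2], g'(t) = b_1 + 2c_1·(t - 1) + 3d_1·(t - 1)² with b_1 = Δ_1 - h_1(2m_1 + m_2)/6 = 1/8, c_1 = m_1/2 = -43/4, d_1 = (m_2 - m_1)/(6h_1) = 61/8. So g'(1) = 1/8.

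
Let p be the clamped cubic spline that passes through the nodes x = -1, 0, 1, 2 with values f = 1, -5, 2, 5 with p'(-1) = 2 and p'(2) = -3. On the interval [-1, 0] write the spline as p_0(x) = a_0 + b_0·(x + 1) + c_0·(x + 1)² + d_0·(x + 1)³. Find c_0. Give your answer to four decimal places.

Let M_i = p''(x_i). Step sizes h_i = 1, 1, 1; slopes of the chords Δ_i = (y_(i+1) - y_i)/h_i = -6, 7, 3.
  1·M_0 + 4·M_1 + 1·M_2 = 6(Δ_1 - Δ_0) = 78
  1·M_1 + 4·M_2 + 1·M_3 = 6(Δ_2 - Δ_1) = -24
Clamped end conditions give two more equations: 2h_0·M_0 + h_0·M_1 = 6(Δ_0 - p'(-1)) = -48 and h_2·M_2 + 2h_2·M_3 = 6(p'(2) - Δ_2) = -36.
Forward elimination and back-substitution give M_0 = -602/15, M_1 = 484/15, M_2 = -164/15, M_3 = -188/15.
On [-1, 0], with p_0(x) = a_0 + b_0·(x + 1) + c_0·(x + 1)² + d_0·(x + 1)³: c_0 = M_0/2 = -301/15, d_0 = (M_1 - M_0)/(6h_0) = 181/15, b_0 = Δ_0 - h_0(2M_0 + M_1)/6 = 2.

-20.0667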